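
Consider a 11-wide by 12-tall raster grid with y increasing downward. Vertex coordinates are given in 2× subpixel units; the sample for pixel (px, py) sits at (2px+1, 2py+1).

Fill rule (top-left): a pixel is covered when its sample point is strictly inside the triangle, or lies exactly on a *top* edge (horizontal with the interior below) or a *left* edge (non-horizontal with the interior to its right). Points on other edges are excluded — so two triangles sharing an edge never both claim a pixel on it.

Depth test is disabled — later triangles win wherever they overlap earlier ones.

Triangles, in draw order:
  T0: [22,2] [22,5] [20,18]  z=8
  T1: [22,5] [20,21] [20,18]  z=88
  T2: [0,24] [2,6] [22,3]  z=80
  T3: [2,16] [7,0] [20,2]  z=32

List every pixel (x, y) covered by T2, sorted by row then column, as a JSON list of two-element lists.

T0:
  2·area = 6
  edge (22, 2)→(22, 5): d=(0,3) right/bottom  bias=-1
  edge (22, 5)→(20, 18): d=(-2,13) right/bottom  bias=-1
  edge (20, 18)→(22, 2): d=(2,-16) top-left  bias=+0
    (10,5)@(21, 11): e=[3,1,2] → █
    (10,6)@(21, 13): e=[3,-3,6] → ·
  covered (1 px):
    · · · · · · · · · · ·
    · · · · · · · · · · ·
    · · · · · · · · · · ·
    · · · · · · · · · · ·
    · · · · · · · · · · ·
    · · · · · · · · · · █
    · · · · · · · · · · ·
    · · · · · · · · · · ·
    · · · · · · · · · · ·
    · · · · · · · · · · ·
    · · · · · · · · · · ·
    · · · · · · · · · · ·
T1:
  2·area = 6
  edge (22, 5)→(20, 21): d=(-2,16) right/bottom  bias=-1
  edge (20, 21)→(20, 18): d=(0,-3) top-left  bias=+0
  edge (20, 18)→(22, 5): d=(2,-13) top-left  bias=+0
    (10,6)@(21, 13): e=[0,3,3] → ·  [on edge]
  covered (0 px):
    · · · · · · · · · · ·
    · · · · · · · · · · ·
    · · · · · · · · · · ·
    · · · · · · · · · · ·
    · · · · · · · · · · ·
    · · · · · · · · · · ·
    · · · · · · · · · · ·
    · · · · · · · · · · ·
    · · · · · · · · · · ·
    · · · · · · · · · · ·
    · · · · · · · · · · ·
    · · · · · · · · · · ·
T2:
  2·area = 354
  edge (0, 24)→(2, 6): d=(2,-18) top-left  bias=+0
  edge (2, 6)→(22, 3): d=(20,-3) top-left  bias=+0
  edge (22, 3)→(0, 24): d=(-22,21) right/bottom  bias=-1
    (4,2)@(9, 5): e=[124,1,229] → █
    (5,2)@(11, 5): e=[160,7,187] → █
    (6,2)@(13, 5): e=[196,13,145] → █
    (7,2)@(15, 5): e=[232,19,103] → █
    (8,2)@(17, 5): e=[268,25,61] → █
    (9,2)@(19, 5): e=[304,31,19] → █
    (10,2)@(21, 5): e=[340,37,-23] → ·
    (1,3)@(3, 7): e=[20,23,311] → █
    (2,3)@(5, 7): e=[56,29,269] → █
    (3,3)@(7, 7): e=[92,35,227] → █
    (9,3)@(19, 7): e=[308,71,-25] → ·
    (1,4)@(3, 9): e=[24,63,267] → █
    (0,7)@(1, 15): e=[0,177,177] → █  [on edge]
  covered (47 px):
    · · · · · · · · · · ·
    · · · · · · · · · · ·
    · · · · █ █ █ █ █ █ ·
    · █ █ █ █ █ █ █ █ · ·
    · █ █ █ █ █ █ █ · · ·
    · █ █ █ █ █ █ · · · ·
    · █ █ █ █ █ · · · · ·
    █ █ █ █ █ · · · · · ·
    █ █ █ █ · · · · · · ·
    █ █ █ · · · · · · · ·
    █ █ · · · · · · · · ·
    █ · · · · · · · · · ·
T3:
  2·area = 218
  edge (2, 16)→(7, 0): d=(5,-16) top-left  bias=+0
  edge (7, 0)→(20, 2): d=(13,2) right/bottom  bias=-1
  edge (20, 2)→(2, 16): d=(-18,14) right/bottom  bias=-1
    (3,0)@(7, 1): e=[5,13,200] → █
    (4,0)@(9, 1): e=[37,9,172] → █
    (5,0)@(11, 1): e=[69,5,144] → █
    (6,0)@(13, 1): e=[101,1,116] → █
    (7,0)@(15, 1): e=[133,-3,88] → ·
    (3,1)@(7, 3): e=[15,39,164] → █
    (7,1)@(15, 3): e=[143,23,52] → █
    (8,1)@(17, 3): e=[175,19,24] → █
    (9,1)@(19, 3): e=[207,15,-4] → ·
    (3,2)@(7, 5): e=[25,65,128] → █
    (8,2)@(17, 5): e=[185,45,-12] → ·
    (2,3)@(5, 7): e=[3,95,120] → █
    (5,4)@(11, 9): e=[109,109,0] → ·  [on edge]
  covered (28 px):
    · · · █ █ █ █ · · · ·
    · · · █ █ █ █ █ █ · ·
    · · · █ █ █ █ █ · · ·
    · · █ █ █ █ █ · · · ·
    · · █ █ █ · · · · · ·
    · · █ █ · · · · · · ·
    · █ █ · · · · · · · ·
    · █ · · · · · · · · ·
    · · · · · · · · · · ·
    · · · · · · · · · · ·
    · · · · · · · · · · ·
    · · · · · · · · · · ·

Result: [[4,2],[5,2],[6,2],[7,2],[8,2],[9,2],[1,3],[2,3],[3,3],[4,3],[5,3],[6,3],[7,3],[8,3],[1,4],[2,4],[3,4],[4,4],[5,4],[6,4],[7,4],[1,5],[2,5],[3,5],[4,5],[5,5],[6,5],[1,6],[2,6],[3,6],[4,6],[5,6],[0,7],[1,7],[2,7],[3,7],[4,7],[0,8],[1,8],[2,8],[3,8],[0,9],[1,9],[2,9],[0,10],[1,10],[0,11]]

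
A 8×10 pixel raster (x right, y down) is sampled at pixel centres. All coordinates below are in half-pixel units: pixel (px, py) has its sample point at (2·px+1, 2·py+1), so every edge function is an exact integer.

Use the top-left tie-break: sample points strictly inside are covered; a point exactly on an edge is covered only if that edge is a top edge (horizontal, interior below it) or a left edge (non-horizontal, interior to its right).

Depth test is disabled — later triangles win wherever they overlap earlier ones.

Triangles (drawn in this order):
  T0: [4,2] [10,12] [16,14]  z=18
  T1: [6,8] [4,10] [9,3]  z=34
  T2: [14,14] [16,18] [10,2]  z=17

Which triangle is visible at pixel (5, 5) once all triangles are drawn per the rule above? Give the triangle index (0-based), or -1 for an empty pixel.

T0:
  2·area = 48  (B↔C swapped to make it positive)
  edge (4, 2)→(16, 14): d=(12,12) right/bottom  bias=-1
  edge (16, 14)→(10, 12): d=(-6,-2) top-left  bias=+0
  edge (10, 12)→(4, 2): d=(-6,-10) top-left  bias=+0
    (1,0)@(3, 1): e=[0,52,-4] → ·  [on edge]
    (2,1)@(5, 3): e=[0,44,4] → ·  [on edge]
    (3,2)@(7, 5): e=[0,36,12] → ·  [on edge]
    (3,3)@(7, 7): e=[24,24,0] → █  [on edge]
    (4,3)@(9, 7): e=[0,28,20] → ·  [on edge]
    (0,4)@(1, 9): e=[120,0,-72] → ·  [on edge]
    (3,4)@(7, 9): e=[48,12,-12] → ·
    (4,4)@(9, 9): e=[24,16,8] → █
    (5,4)@(11, 9): e=[0,20,28] → ·  [on edge]
    (3,5)@(7, 11): e=[72,0,-24] → ·  [on edge]
    (4,5)@(9, 11): e=[48,4,-4] → ·
    (5,5)@(11, 11): e=[24,8,16] → █
    (6,5)@(13, 11): e=[0,12,36] → ·  [on edge]
    (6,6)@(13, 13): e=[24,0,24] → █  [on edge]
    (7,6)@(15, 13): e=[0,4,44] → ·  [on edge]
    (6,8)@(13, 17): e=[72,-24,0] → ·  [on edge]
  covered (4 px):
    · · · · · · · ·
    · · · · · · · ·
    · · · · · · · ·
    · · · █ · · · ·
    · · · · █ · · ·
    · · · · · █ · ·
    · · · · · · █ ·
    · · · · · · · ·
    · · · · · · · ·
    · · · · · · · ·
T1:
  2·area = 4
  edge (6, 8)→(4, 10): d=(-2,2) right/bottom  bias=-1
  edge (4, 10)→(9, 3): d=(5,-7) top-left  bias=+0
  edge (9, 3)→(6, 8): d=(-3,5) right/bottom  bias=-1
    (6,0)@(13, 1): e=[0,18,-14] → ·  [on edge]
    (4,1)@(9, 3): e=[4,0,0] → ·  [on edge]
    (5,1)@(11, 3): e=[0,14,-10] → ·  [on edge]
    (4,2)@(9, 5): e=[0,10,-6] → ·  [on edge]
    (3,3)@(7, 7): e=[0,6,-2] → ·  [on edge]
    (2,4)@(5, 9): e=[0,2,2] → ·  [on edge]
    (1,5)@(3, 11): e=[0,-2,6] → ·  [on edge]
    (0,6)@(1, 13): e=[0,-6,10] → ·  [on edge]
    (1,6)@(3, 13): e=[-4,8,0] → ·  [on edge]
  covered (0 px):
    · · · · · · · ·
    · · · · · · · ·
    · · · · · · · ·
    · · · · · · · ·
    · · · · · · · ·
    · · · · · · · ·
    · · · · · · · ·
    · · · · · · · ·
    · · · · · · · ·
    · · · · · · · ·
T2:
  2·area = 8  (B↔C swapped to make it positive)
  edge (14, 14)→(10, 2): d=(-4,-12) top-left  bias=+0
  edge (10, 2)→(16, 18): d=(6,16) right/bottom  bias=-1
  edge (16, 18)→(14, 14): d=(-2,-4) top-left  bias=+0
    (5,2)@(11, 5): e=[0,2,6] → █  [on edge]
    (6,2)@(13, 5): e=[24,-30,14] → ·
    (5,3)@(11, 7): e=[-8,14,2] → ·
    (6,5)@(13, 11): e=[0,6,2] → █  [on edge]
    (7,5)@(15, 11): e=[24,-26,10] → ·
    (6,6)@(13, 13): e=[-8,18,-2] → ·
    (7,8)@(15, 17): e=[0,10,-2] → ·  [on edge]
  covered (2 px):
    · · · · · · · ·
    · · · · · · · ·
    · · · · · █ · ·
    · · · · · · · ·
    · · · · · · · ·
    · · · · · · █ ·
    · · · · · · · ·
    · · · · · · · ·
    · · · · · · · ·
    · · · · · · · ·

Z-buffer (winner per pixel, '.' = empty):
  . . . . . . . .
  . . . . . . . .
  . . . . . 2 . .
  . . . 0 . . . .
  . . . . 0 . . .
  . . . . . 0 2 .
  . . . . . . 0 .
  . . . . . . . .
  . . . . . . . .
  . . . . . . . .

Result: 0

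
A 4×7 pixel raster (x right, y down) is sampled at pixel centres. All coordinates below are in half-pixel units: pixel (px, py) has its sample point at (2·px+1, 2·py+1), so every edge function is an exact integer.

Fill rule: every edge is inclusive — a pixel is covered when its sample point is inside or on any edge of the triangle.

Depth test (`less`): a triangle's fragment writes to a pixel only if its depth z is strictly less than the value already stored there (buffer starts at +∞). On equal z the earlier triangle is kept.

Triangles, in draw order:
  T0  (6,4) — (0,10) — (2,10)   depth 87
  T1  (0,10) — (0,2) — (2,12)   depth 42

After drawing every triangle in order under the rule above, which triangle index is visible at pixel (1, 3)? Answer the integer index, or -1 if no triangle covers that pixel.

T0:
  2·area = 12  (B↔C swapped to make it positive)
  edge (6, 4)→(2, 10): d=(-4,6) inclusive
  edge (2, 10)→(0, 10): d=(-2,0) inclusive
  edge (0, 10)→(6, 4): d=(6,-6) inclusive
    (3,1)@(7, 3): e=[-2,14,0] → ·  [on edge]
    (2,2)@(5, 5): e=[2,10,0] → █  [on edge]
    (3,2)@(7, 5): e=[-10,10,12] → ·
    (1,3)@(3, 7): e=[6,6,0] → █  [on edge]
    (2,3)@(5, 7): e=[-6,6,12] → ·
    (0,4)@(1, 9): e=[10,2,0] → █  [on edge]
    (1,4)@(3, 9): e=[-2,2,12] → ·
    (0,5)@(1, 11): e=[2,-2,12] → ·
  covered (3 px):
    · · · ·
    · · · ·
    · · █ ·
    · █ · ·
    █ · · ·
    · · · ·
    · · · ·
T1:
  2·area = 16
  edge (0, 10)→(0, 2): d=(0,-8) inclusive
  edge (0, 2)→(2, 12): d=(2,10) inclusive
  edge (2, 12)→(0, 10): d=(-2,-2) inclusive
    (0,3)@(1, 7): e=[8,0,8] → █  [on edge]
    (1,3)@(3, 7): e=[24,-20,12] → ·
    (0,4)@(1, 9): e=[8,4,4] → █
    (1,4)@(3, 9): e=[24,-16,8] → ·
    (0,5)@(1, 11): e=[8,8,0] → █  [on edge]
    (1,5)@(3, 11): e=[24,-12,4] → ·
    (0,6)@(1, 13): e=[8,12,-4] → ·
    (1,6)@(3, 13): e=[24,-8,0] → ·  [on edge]
  covered (3 px):
    · · · ·
    · · · ·
    · · · ·
    █ · · ·
    █ · · ·
    █ · · ·
    · · · ·

Z-buffer (winner per pixel, '.' = empty):
  . . . .
  . . . .
  . . 0 .
  1 0 . .
  1 . . .
  1 . . .
  . . . .

Result: 0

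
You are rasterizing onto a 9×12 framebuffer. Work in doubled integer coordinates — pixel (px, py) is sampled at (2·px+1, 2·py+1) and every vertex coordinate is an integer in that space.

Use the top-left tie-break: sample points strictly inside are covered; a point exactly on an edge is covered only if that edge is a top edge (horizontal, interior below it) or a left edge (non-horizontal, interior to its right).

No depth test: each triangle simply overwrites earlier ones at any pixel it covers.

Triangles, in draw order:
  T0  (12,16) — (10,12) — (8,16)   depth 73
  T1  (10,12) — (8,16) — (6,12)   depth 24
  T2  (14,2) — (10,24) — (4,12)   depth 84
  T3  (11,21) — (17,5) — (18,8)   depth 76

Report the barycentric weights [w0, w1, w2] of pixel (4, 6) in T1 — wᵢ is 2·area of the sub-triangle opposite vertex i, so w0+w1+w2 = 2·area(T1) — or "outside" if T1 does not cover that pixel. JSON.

T0:
  2·area = 16  (B↔C swapped to make it positive)
  edge (12, 16)→(8, 16): d=(-4,0) right/bottom  bias=-1
  edge (8, 16)→(10, 12): d=(2,-4) top-left  bias=+0
  edge (10, 12)→(12, 16): d=(2,4) right/bottom  bias=-1
    (4,7)@(9, 15): e=[4,2,10] → X
    (5,7)@(11, 15): e=[4,10,2] → X
    (6,7)@(13, 15): e=[4,18,-6] → .
    (4,8)@(9, 17): e=[-4,6,14] → .
    (5,8)@(11, 17): e=[-4,14,6] → .
  covered (2 px):
    . . . . . . . . .
    . . . . . . . . .
    . . . . . . . . .
    . . . . . . . . .
    . . . . . . . . .
    . . . . . . . . .
    . . . . . . . . .
    . . . . X X . . .
    . . . . . . . . .
    . . . . . . . . .
    . . . . . . . . .
    . . . . . . . . .
T1:
  2·area = 16
  edge (10, 12)→(8, 16): d=(-2,4) right/bottom  bias=-1
  edge (8, 16)→(6, 12): d=(-2,-4) top-left  bias=+0
  edge (6, 12)→(10, 12): d=(4,0) top-left  bias=+0
    (3,6)@(7, 13): e=[10,2,4] → X
    (4,6)@(9, 13): e=[2,10,4] → X
    (5,6)@(11, 13): e=[-6,18,4] → .
    (3,7)@(7, 15): e=[6,-2,12] → .
    (4,7)@(9, 15): e=[-2,6,12] → .
  covered (2 px):
    . . . . . . . . .
    . . . . . . . . .
    . . . . . . . . .
    . . . . . . . . .
    . . . . . . . . .
    . . . . . . . . .
    . . . X X . . . .
    . . . . . . . . .
    . . . . . . . . .
    . . . . . . . . .
    . . . . . . . . .
    . . . . . . . . .
T2:
  2·area = 180
  edge (14, 2)→(10, 24): d=(-4,22) right/bottom  bias=-1
  edge (10, 24)→(4, 12): d=(-6,-12) top-left  bias=+0
  edge (4, 12)→(14, 2): d=(10,-10) top-left  bias=+0
    (7,0)@(15, 1): e=[-18,198,0] → .  [on edge]
    (6,1)@(13, 3): e=[18,162,0] → X  [on edge]
    (7,1)@(15, 3): e=[-26,186,20] → .
    (5,2)@(11, 5): e=[54,126,0] → X  [on edge]
    (7,2)@(15, 5): e=[-34,174,40] → .
    (4,3)@(9, 7): e=[90,90,0] → X  [on edge]
    (7,3)@(15, 7): e=[-42,162,60] → .
    (3,4)@(7, 9): e=[126,54,0] → X  [on edge]
    (6,4)@(13, 9): e=[-6,126,60] → .
    (2,5)@(5, 11): e=[162,18,0] → X  [on edge]
    (6,5)@(13, 11): e=[-14,114,80] → .
    (1,6)@(3, 13): e=[198,-18,0] → .  [on edge]
    (0,7)@(1, 15): e=[234,-54,0] → .  [on edge]
  covered (25 px):
    . . . . . . . . .
    . . . . . . X . .
    . . . . . X X . .
    . . . . X X X . .
    . . . X X X . . .
    . . X X X X . . .
    . . X X X X . . .
    . . . X X X . . .
    . . . X X X . . .
    . . . . X . . . .
    . . . . X . . . .
    . . . . . . . . .
T3:
  2·area = 34
  edge (11, 21)→(17, 5): d=(6,-16) top-left  bias=+0
  edge (17, 5)→(18, 8): d=(1,3) right/bottom  bias=-1
  edge (18, 8)→(11, 21): d=(-7,13) right/bottom  bias=-1
    (8,2)@(17, 5): e=[0,0,34] → .  [on edge]
    (8,3)@(17, 7): e=[12,2,20] → X
    (8,4)@(17, 9): e=[24,4,6] → X
    (7,5)@(15, 11): e=[4,12,18] → X
    (8,5)@(17, 11): e=[36,6,-8] → .
    (7,6)@(15, 13): e=[16,14,4] → X
    (8,6)@(17, 13): e=[48,8,-22] → .
    (7,7)@(15, 15): e=[28,16,-10] → .
    (6,8)@(13, 17): e=[8,24,2] → X
    (7,8)@(15, 17): e=[40,18,-24] → .
    (6,9)@(13, 19): e=[20,26,-12] → .
    (5,10)@(11, 21): e=[0,34,0] → .  [on edge]
  covered (5 px):
    . . . . . . . . .
    . . . . . . . . .
    . . . . . . . . .
    . . . . . . . . X
    . . . . . . . . X
    . . . . . . . X .
    . . . . . . . X .
    . . . . . . . . .
    . . . . . . X . .
    . . . . . . . . .
    . . . . . . . . .
    . . . . . . . . .

Result: [10,4,2]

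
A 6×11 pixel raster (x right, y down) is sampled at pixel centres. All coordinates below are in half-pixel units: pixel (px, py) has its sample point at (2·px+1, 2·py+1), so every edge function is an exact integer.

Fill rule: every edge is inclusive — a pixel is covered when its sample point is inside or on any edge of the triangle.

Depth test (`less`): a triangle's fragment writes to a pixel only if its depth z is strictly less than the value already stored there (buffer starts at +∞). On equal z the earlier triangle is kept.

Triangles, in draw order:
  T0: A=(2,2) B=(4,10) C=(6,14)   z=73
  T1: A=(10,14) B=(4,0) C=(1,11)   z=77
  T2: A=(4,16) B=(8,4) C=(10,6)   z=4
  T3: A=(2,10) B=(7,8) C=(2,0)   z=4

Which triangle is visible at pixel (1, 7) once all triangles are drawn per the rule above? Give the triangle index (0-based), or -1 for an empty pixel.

T0:
  2·area = 8  (B↔C swapped to make it positive)
  edge (2, 2)→(6, 14): d=(4,12) inclusive
  edge (6, 14)→(4, 10): d=(-2,-4) inclusive
  edge (4, 10)→(2, 2): d=(-2,-8) inclusive
    (1,2)@(3, 5): e=[0,6,2] → X  [on edge]
    (2,2)@(5, 5): e=[-24,14,18] → .
    (1,3)@(3, 7): e=[8,2,-2] → .
    (2,5)@(5, 11): e=[0,2,6] → X  [on edge]
    (3,5)@(7, 11): e=[-24,10,22] → .
    (2,6)@(5, 13): e=[8,-2,2] → .
    (3,8)@(7, 17): e=[0,-2,10] → .  [on edge]
  covered (2 px):
    . . . . . .
    . . . . . .
    . X . . . .
    . . . . . .
    . . . . . .
    . . X . . .
    . . . . . .
    . . . . . .
    . . . . . .
    . . . . . .
    . . . . . .
T1:
  2·area = 108  (B↔C swapped to make it positive)
  edge (10, 14)→(1, 11): d=(-9,-3) inclusive
  edge (1, 11)→(4, 0): d=(3,-11) inclusive
  edge (4, 0)→(10, 14): d=(6,14) inclusive
    (2,1)@(5, 3): e=[84,20,4] → X
    (3,1)@(7, 3): e=[90,42,-24] → .
    (1,2)@(3, 5): e=[60,4,44] → X
    (3,2)@(7, 5): e=[72,48,-12] → .
    (1,3)@(3, 7): e=[42,10,56] → X
    (3,3)@(7, 7): e=[54,54,0] → X  [on edge]
    (4,3)@(9, 7): e=[60,76,-28] → .
    (1,4)@(3, 9): e=[24,16,68] → X
    (4,4)@(9, 9): e=[42,82,-16] → .
    (0,5)@(1, 11): e=[0,0,108] → X  [on edge]
    (4,5)@(9, 11): e=[24,88,-4] → .
    (0,6)@(1, 13): e=[-18,6,120] → .
    (3,6)@(7, 13): e=[0,72,36] → X  [on edge]
  covered (15 px):
    . . . . . .
    . . X . . .
    . X X . . .
    . X X X . .
    . X X X . .
    X X X X . .
    . . . X X .
    . . . . . .
    . . . . . .
    . . . . . .
    . . . . . .
T2:
  2·area = 32
  edge (4, 16)→(8, 4): d=(4,-12) inclusive
  edge (8, 4)→(10, 6): d=(2,2) inclusive
  edge (10, 6)→(4, 16): d=(-6,10) inclusive
    (2,0)@(5, 1): e=[-48,0,80] → .  [on edge]
    (4,0)@(9, 1): e=[0,-8,40] → .  [on edge]
    (3,1)@(7, 3): e=[-16,0,48] → .  [on edge]
    (4,2)@(9, 5): e=[16,0,16] → X  [on edge]
    (5,2)@(11, 5): e=[40,-4,-4] → .
    (3,3)@(7, 7): e=[0,8,24] → X  [on edge]
    (5,3)@(11, 7): e=[48,0,-16] → .  [on edge]
    (3,4)@(7, 9): e=[8,12,12] → X
    (4,4)@(9, 9): e=[32,8,-8] → .
    (3,5)@(7, 11): e=[16,16,0] → X  [on edge]
    (4,5)@(9, 11): e=[40,12,-20] → .
    (2,6)@(5, 13): e=[0,24,8] → X  [on edge]
    (1,9)@(3, 19): e=[0,40,-8] → .  [on edge]
    (0,10)@(1, 21): e=[-16,48,0] → .  [on edge]
  covered (6 px):
    . . . . . .
    . . . . . .
    . . . . X .
    . . . X X .
    . . . X . .
    . . . X . .
    . . X . . .
    . . . . . .
    . . . . . .
    . . . . . .
    . . . . . .
T3:
  2·area = 50  (B↔C swapped to make it positive)
  edge (2, 10)→(2, 0): d=(0,-10) inclusive
  edge (2, 0)→(7, 8): d=(5,8) inclusive
  edge (7, 8)→(2, 10): d=(-5,2) inclusive
    (1,1)@(3, 3): e=[10,7,33] → X
    (2,1)@(5, 3): e=[30,-9,29] → .
    (1,2)@(3, 5): e=[10,17,23] → X
    (2,2)@(5, 5): e=[30,1,19] → X
    (3,2)@(7, 5): e=[50,-15,15] → .
    (1,3)@(3, 7): e=[10,27,13] → X
    (3,3)@(7, 7): e=[50,-5,5] → .
    (1,4)@(3, 9): e=[10,37,3] → X
    (2,4)@(5, 9): e=[30,21,-1] → .
    (1,5)@(3, 11): e=[10,47,-7] → .
  covered (6 px):
    . . . . . .
    . X . . . .
    . X X . . .
    . X X . . .
    . X . . . .
    . . . . . .
    . . . . . .
    . . . . . .
    . . . . . .
    . . . . . .
    . . . . . .

Z-buffer (winner per pixel, '.' = empty):
  . . . . . .
  . 3 1 . . .
  . 3 3 . 2 .
  . 3 3 2 2 .
  . 3 1 2 . .
  1 1 0 2 . .
  . . 2 1 1 .
  . . . . . .
  . . . . . .
  . . . . . .
  . . . . . .

Result: -1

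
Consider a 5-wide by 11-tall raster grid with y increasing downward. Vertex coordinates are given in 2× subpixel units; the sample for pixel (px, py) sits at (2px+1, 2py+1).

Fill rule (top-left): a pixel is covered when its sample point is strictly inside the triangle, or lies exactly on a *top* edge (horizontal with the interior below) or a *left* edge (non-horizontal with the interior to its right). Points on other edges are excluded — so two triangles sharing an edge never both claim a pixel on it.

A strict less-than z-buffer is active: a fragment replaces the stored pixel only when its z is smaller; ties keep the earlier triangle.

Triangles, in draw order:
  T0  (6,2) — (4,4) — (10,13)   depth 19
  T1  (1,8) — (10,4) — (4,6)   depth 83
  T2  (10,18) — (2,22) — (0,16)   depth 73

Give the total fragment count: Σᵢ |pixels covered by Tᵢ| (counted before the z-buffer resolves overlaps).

T0:
  2·area = 30  (B↔C swapped to make it positive)
  edge (6, 2)→(10, 13): d=(4,11) right/bottom  bias=-1
  edge (10, 13)→(4, 4): d=(-6,-9) top-left  bias=+0
  edge (4, 4)→(6, 2): d=(2,-2) top-left  bias=+0
    (3,0)@(7, 1): e=[-15,45,0] → ·  [on edge]
    (2,1)@(5, 3): e=[15,15,0] → █  [on edge]
    (3,1)@(7, 3): e=[-7,33,4] → ·
    (1,2)@(3, 5): e=[45,-15,0] → ·  [on edge]
    (2,2)@(5, 5): e=[23,3,4] → █
    (3,2)@(7, 5): e=[1,21,8] → █
    (4,2)@(9, 5): e=[-21,39,12] → ·
    (0,3)@(1, 7): e=[75,-45,0] → ·  [on edge]
    (2,3)@(5, 7): e=[31,-9,8] → ·
    (3,3)@(7, 7): e=[9,9,12] → █
    (4,3)@(9, 7): e=[-13,27,16] → ·
    (3,4)@(7, 9): e=[17,-3,16] → ·
  covered (5 px):
    · · · · ·
    · · █ · ·
    · · █ █ ·
    · · · █ ·
    · · · · ·
    · · · · █
    · · · · ·
    · · · · ·
    · · · · ·
    · · · · ·
    · · · · ·
T1:
  2·area = 6  (B↔C swapped to make it positive)
  edge (1, 8)→(4, 6): d=(3,-2) top-left  bias=+0
  edge (4, 6)→(10, 4): d=(6,-2) top-left  bias=+0
  edge (10, 4)→(1, 8): d=(-9,4) right/bottom  bias=-1
    (3,2)@(7, 5): e=[3,0,3] → █  [on edge]
    (4,2)@(9, 5): e=[7,4,-5] → ·
    (0,3)@(1, 7): e=[-3,0,9] → ·  [on edge]
    (1,3)@(3, 7): e=[1,4,1] → █
    (2,3)@(5, 7): e=[5,8,-7] → ·
    (3,3)@(7, 7): e=[9,12,-15] → ·
    (1,4)@(3, 9): e=[7,16,-17] → ·
  covered (2 px):
    · · · · ·
    · · · · ·
    · · · █ ·
    · █ · · ·
    · · · · ·
    · · · · ·
    · · · · ·
    · · · · ·
    · · · · ·
    · · · · ·
    · · · · ·
T2:
  2·area = 56
  edge (10, 18)→(2, 22): d=(-8,4) right/bottom  bias=-1
  edge (2, 22)→(0, 16): d=(-2,-6) top-left  bias=+0
  edge (0, 16)→(10, 18): d=(10,2) right/bottom  bias=-1
    (0,8)@(1, 17): e=[44,4,8] → █
    (1,8)@(3, 17): e=[36,16,4] → █
    (2,8)@(5, 17): e=[28,28,0] → ·  [on edge]
    (0,9)@(1, 19): e=[28,0,28] → █  [on edge]
    (2,9)@(5, 19): e=[12,24,20] → █
    (3,9)@(7, 19): e=[4,36,16] → █
    (4,9)@(9, 19): e=[-4,48,12] → ·
    (0,10)@(1, 21): e=[12,-4,48] → ·
    (1,10)@(3, 21): e=[4,8,44] → █
    (2,10)@(5, 21): e=[-4,20,40] → ·
    (3,10)@(7, 21): e=[-12,32,36] → ·
  covered (7 px):
    · · · · ·
    · · · · ·
    · · · · ·
    · · · · ·
    · · · · ·
    · · · · ·
    · · · · ·
    · · · · ·
    █ █ · · ·
    █ █ █ █ ·
    · █ · · ·

Result: 14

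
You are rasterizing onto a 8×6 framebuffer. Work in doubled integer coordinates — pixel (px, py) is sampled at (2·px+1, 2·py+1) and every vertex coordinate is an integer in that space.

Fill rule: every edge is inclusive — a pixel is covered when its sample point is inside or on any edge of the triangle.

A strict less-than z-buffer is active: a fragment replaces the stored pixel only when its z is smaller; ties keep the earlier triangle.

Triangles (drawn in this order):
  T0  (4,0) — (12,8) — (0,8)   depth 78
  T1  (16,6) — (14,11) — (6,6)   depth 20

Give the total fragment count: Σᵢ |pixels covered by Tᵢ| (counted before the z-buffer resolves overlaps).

T0:
  2·area = 96
  edge (4, 0)→(12, 8): d=(8,8) inclusive
  edge (12, 8)→(0, 8): d=(-12,0) inclusive
  edge (0, 8)→(4, 0): d=(4,-8) inclusive
    (2,0)@(5, 1): e=[0,84,12] → █  [on edge]
    (3,0)@(7, 1): e=[-16,84,28] → ·
    (1,1)@(3, 3): e=[32,60,4] → █
    (3,1)@(7, 3): e=[0,60,36] → █  [on edge]
    (4,1)@(9, 3): e=[-16,60,52] → ·
    (1,2)@(3, 5): e=[48,36,12] → █
    (4,2)@(9, 5): e=[0,36,60] → █  [on edge]
    (5,2)@(11, 5): e=[-16,36,76] → ·
    (0,3)@(1, 7): e=[80,12,4] → █
    (5,3)@(11, 7): e=[0,12,84] → █  [on edge]
    (6,3)@(13, 7): e=[-16,12,100] → ·
    (0,4)@(1, 9): e=[96,-12,12] → ·
    (6,4)@(13, 9): e=[0,-12,108] → ·  [on edge]
    (7,5)@(15, 11): e=[0,-36,132] → ·  [on edge]
  covered (14 px):
    · · █ · · · · ·
    · █ █ █ · · · ·
    · █ █ █ █ · · ·
    █ █ █ █ █ █ · ·
    · · · · · · · ·
    · · · · · · · ·
T1:
  2·area = 50
  edge (16, 6)→(14, 11): d=(-2,5) inclusive
  edge (14, 11)→(6, 6): d=(-8,-5) inclusive
  edge (6, 6)→(16, 6): d=(10,0) inclusive
    (4,3)@(9, 7): e=[33,7,10] → █
    (5,3)@(11, 7): e=[23,17,10] → █
    (6,3)@(13, 7): e=[13,27,10] → █
    (7,3)@(15, 7): e=[3,37,10] → █
    (4,4)@(9, 9): e=[29,-9,30] → ·
    (5,4)@(11, 9): e=[19,1,30] → █
    (7,4)@(15, 9): e=[-1,21,30] → ·
    (5,5)@(11, 11): e=[15,-15,50] → ·
    (6,5)@(13, 11): e=[5,-5,50] → ·
  covered (6 px):
    · · · · · · · ·
    · · · · · · · ·
    · · · · · · · ·
    · · · · █ █ █ █
    · · · · · █ █ ·
    · · · · · · · ·

Answer: 20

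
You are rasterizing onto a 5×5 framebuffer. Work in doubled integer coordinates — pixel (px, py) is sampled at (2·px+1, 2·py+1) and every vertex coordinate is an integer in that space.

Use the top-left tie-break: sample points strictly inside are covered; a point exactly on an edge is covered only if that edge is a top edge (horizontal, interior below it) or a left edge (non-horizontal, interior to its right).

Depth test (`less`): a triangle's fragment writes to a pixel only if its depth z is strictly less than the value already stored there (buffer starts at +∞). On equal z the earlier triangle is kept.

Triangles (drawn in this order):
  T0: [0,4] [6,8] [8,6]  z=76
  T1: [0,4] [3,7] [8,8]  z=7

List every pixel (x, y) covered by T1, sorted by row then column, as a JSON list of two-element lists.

T0:
  2·area = 20  (B↔C swapped to make it positive)
  edge (0, 4)→(8, 6): d=(8,2) right/bottom  bias=-1
  edge (8, 6)→(6, 8): d=(-2,2) right/bottom  bias=-1
  edge (6, 8)→(0, 4): d=(-6,-4) top-left  bias=+0
    (1,2)@(3, 5): e=[2,12,6] → █
    (2,2)@(5, 5): e=[-2,8,14] → ·
    (4,2)@(9, 5): e=[-10,0,30] → ·  [on edge]
    (1,3)@(3, 7): e=[18,8,-6] → ·
    (2,3)@(5, 7): e=[14,4,2] → █
    (3,3)@(7, 7): e=[10,0,10] → ·  [on edge]
    (2,4)@(5, 9): e=[30,0,-10] → ·  [on edge]
  covered (2 px):
    · · · · ·
    · · · · ·
    · █ · · ·
    · · █ · ·
    · · · · ·
T1:
  2·area = 12  (B↔C swapped to make it positive)
  edge (0, 4)→(8, 8): d=(8,4) right/bottom  bias=-1
  edge (8, 8)→(3, 7): d=(-5,-1) top-left  bias=+0
  edge (3, 7)→(0, 4): d=(-3,-3) top-left  bias=+0
    (0,2)@(1, 5): e=[4,8,0] → █  [on edge]
    (1,2)@(3, 5): e=[-4,10,6] → ·
    (0,3)@(1, 7): e=[20,-2,-6] → ·
    (1,3)@(3, 7): e=[12,0,0] → █  [on edge]
    (2,3)@(5, 7): e=[4,2,6] → █
    (3,3)@(7, 7): e=[-4,4,12] → ·
    (1,4)@(3, 9): e=[28,-10,-6] → ·
    (2,4)@(5, 9): e=[20,-8,0] → ·  [on edge]
  covered (3 px):
    · · · · ·
    · · · · ·
    █ · · · ·
    · █ █ · ·
    · · · · ·

Answer: [[0,2],[1,3],[2,3]]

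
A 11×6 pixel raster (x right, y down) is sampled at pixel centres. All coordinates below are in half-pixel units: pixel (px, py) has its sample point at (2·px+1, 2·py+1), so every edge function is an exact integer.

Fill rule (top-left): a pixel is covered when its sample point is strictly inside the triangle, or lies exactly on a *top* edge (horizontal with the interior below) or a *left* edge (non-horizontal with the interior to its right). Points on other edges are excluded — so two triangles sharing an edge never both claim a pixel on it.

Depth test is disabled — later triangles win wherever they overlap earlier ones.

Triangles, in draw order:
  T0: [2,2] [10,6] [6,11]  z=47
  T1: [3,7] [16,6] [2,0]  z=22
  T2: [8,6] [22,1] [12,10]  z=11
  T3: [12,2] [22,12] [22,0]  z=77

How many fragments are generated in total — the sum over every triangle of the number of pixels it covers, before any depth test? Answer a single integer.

T0:
  2·area = 56
  edge (2, 2)→(10, 6): d=(8,4) right/bottom  bias=-1
  edge (10, 6)→(6, 11): d=(-4,5) right/bottom  bias=-1
  edge (6, 11)→(2, 2): d=(-4,-9) top-left  bias=+0
    (1,1)@(3, 3): e=[4,47,5] → █
    (2,1)@(5, 3): e=[-4,37,23] → ·
    (1,2)@(3, 5): e=[20,39,-3] → ·
    (2,2)@(5, 5): e=[12,29,15] → █
    (3,2)@(7, 5): e=[4,19,33] → █
    (4,2)@(9, 5): e=[-4,9,51] → ·
    (2,3)@(5, 7): e=[28,21,7] → █
    (4,3)@(9, 7): e=[12,1,43] → █
    (5,3)@(11, 7): e=[4,-9,61] → ·
    (2,4)@(5, 9): e=[44,13,-1] → ·
    (3,4)@(7, 9): e=[36,3,17] → █
    (4,4)@(9, 9): e=[28,-7,35] → ·
  covered (7 px):
    · · · · · · · · · · ·
    · █ · · · · · · · · ·
    · · █ █ · · · · · · ·
    · · █ █ █ · · · · · ·
    · · · █ · · · · · · ·
    · · · · · · · · · · ·
T1:
  2·area = 92  (B↔C swapped to make it positive)
  edge (3, 7)→(2, 0): d=(-1,-7) top-left  bias=+0
  edge (2, 0)→(16, 6): d=(14,6) right/bottom  bias=-1
  edge (16, 6)→(3, 7): d=(-13,1) right/bottom  bias=-1
    (1,0)@(3, 1): e=[6,8,78] → █
    (2,0)@(5, 1): e=[20,-4,76] → ·
    (1,1)@(3, 3): e=[4,36,52] → █
    (2,1)@(5, 3): e=[18,24,50] → █
    (3,1)@(7, 3): e=[32,12,48] → █
    (4,1)@(9, 3): e=[46,0,46] → ·  [on edge]
    (1,2)@(3, 5): e=[2,64,26] → █
    (4,2)@(9, 5): e=[44,28,20] → █
    (5,2)@(11, 5): e=[58,16,18] → █
    (6,2)@(13, 5): e=[72,4,16] → █
    (7,2)@(15, 5): e=[86,-8,14] → ·
    (1,3)@(3, 7): e=[0,92,0] → ·  [on edge]
  covered (10 px):
    · █ · · · · · · · · ·
    · █ █ █ · · · · · · ·
    · █ █ █ █ █ █ · · · ·
    · · · · · · · · · · ·
    · · · · · · · · · · ·
    · · · · · · · · · · ·
T2:
  2·area = 76
  edge (8, 6)→(22, 1): d=(14,-5) top-left  bias=+0
  edge (22, 1)→(12, 10): d=(-10,9) right/bottom  bias=-1
  edge (12, 10)→(8, 6): d=(-4,-4) top-left  bias=+0
    (1,0)@(3, 1): e=[-95,171,0] → ·  [on edge]
    (2,1)@(5, 3): e=[-57,133,0] → ·  [on edge]
    (8,1)@(17, 3): e=[3,25,48] → █
    (9,1)@(19, 3): e=[13,7,56] → █
    (10,1)@(21, 3): e=[23,-11,64] → ·
    (3,2)@(7, 5): e=[-19,95,0] → ·  [on edge]
    (5,2)@(11, 5): e=[1,59,16] → █
    (6,2)@(13, 5): e=[11,41,24] → █
    (7,2)@(15, 5): e=[21,23,32] → █
    (9,2)@(19, 5): e=[41,-13,48] → ·
    (4,3)@(9, 7): e=[19,57,0] → █  [on edge]
    (8,3)@(17, 7): e=[59,-15,32] → ·
    (5,4)@(11, 9): e=[57,19,0] → █  [on edge]
    (6,5)@(13, 11): e=[95,-19,0] → ·  [on edge]
  covered (12 px):
    · · · · · · · · · · ·
    · · · · · · · · █ █ ·
    · · · · · █ █ █ █ · ·
    · · · · █ █ █ █ · · ·
    · · · · · █ █ · · · ·
    · · · · · · · · · · ·
T3:
  2·area = 120  (B↔C swapped to make it positive)
  edge (12, 2)→(22, 0): d=(10,-2) top-left  bias=+0
  edge (22, 0)→(22, 12): d=(0,12) right/bottom  bias=-1
  edge (22, 12)→(12, 2): d=(-10,-10) top-left  bias=+0
    (5,0)@(11, 1): e=[-12,132,0] → ·  [on edge]
    (8,0)@(17, 1): e=[0,60,60] → █  [on edge]
    (9,0)@(19, 1): e=[4,36,80] → █
    (10,0)@(21, 1): e=[8,12,100] → █
    (3,1)@(7, 3): e=[0,180,-60] → ·  [on edge]
    (6,1)@(13, 3): e=[12,108,0] → █  [on edge]
    (7,1)@(15, 3): e=[16,84,20] → █
    (6,2)@(13, 5): e=[32,108,-20] → ·
    (7,2)@(15, 5): e=[36,84,0] → █  [on edge]
    (7,3)@(15, 7): e=[56,84,-20] → ·
    (8,3)@(17, 7): e=[60,60,0] → █  [on edge]
    (8,4)@(17, 9): e=[80,60,-20] → ·
    (9,4)@(19, 9): e=[84,36,0] → █  [on edge]
    (10,5)@(21, 11): e=[108,12,0] → █  [on edge]
  covered (18 px):
    · · · · · · · · █ █ █
    · · · · · · █ █ █ █ █
    · · · · · · · █ █ █ █
    · · · · · · · · █ █ █
    · · · · · · · · · █ █
    · · · · · · · · · · █

Final: 47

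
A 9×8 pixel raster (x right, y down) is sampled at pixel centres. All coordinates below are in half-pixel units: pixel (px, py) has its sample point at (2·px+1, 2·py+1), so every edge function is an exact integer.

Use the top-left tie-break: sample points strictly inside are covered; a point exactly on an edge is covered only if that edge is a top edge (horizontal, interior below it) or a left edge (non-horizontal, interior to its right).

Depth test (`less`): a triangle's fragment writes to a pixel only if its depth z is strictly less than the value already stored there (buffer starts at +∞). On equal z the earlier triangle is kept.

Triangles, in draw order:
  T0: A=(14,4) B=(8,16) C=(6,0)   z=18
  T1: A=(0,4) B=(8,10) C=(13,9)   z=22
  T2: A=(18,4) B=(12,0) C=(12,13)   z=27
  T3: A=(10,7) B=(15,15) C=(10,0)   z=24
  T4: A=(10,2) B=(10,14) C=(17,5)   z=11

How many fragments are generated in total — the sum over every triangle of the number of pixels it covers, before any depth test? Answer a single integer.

T0:
  2·area = 120
  edge (14, 4)→(8, 16): d=(-6,12) right/bottom  bias=-1
  edge (8, 16)→(6, 0): d=(-2,-16) top-left  bias=+0
  edge (6, 0)→(14, 4): d=(8,4) right/bottom  bias=-1
    (3,0)@(7, 1): e=[102,14,4] → █
    (4,0)@(9, 1): e=[78,46,-4] → ·
    (3,1)@(7, 3): e=[90,10,20] → █
    (4,1)@(9, 3): e=[66,42,12] → █
    (5,1)@(11, 3): e=[42,74,4] → █
    (6,1)@(13, 3): e=[18,106,-4] → ·
    (3,2)@(7, 5): e=[78,6,36] → █
    (6,2)@(13, 5): e=[6,102,12] → █
    (7,2)@(15, 5): e=[-18,134,4] → ·
    (3,3)@(7, 7): e=[66,2,52] → █
    (6,3)@(13, 7): e=[-6,98,28] → ·
    (3,4)@(7, 9): e=[54,-2,68] → ·
  covered (15 px):
    · · · █ · · · · ·
    · · · █ █ █ · · ·
    · · · █ █ █ █ · ·
    · · · █ █ █ · · ·
    · · · · █ █ · · ·
    · · · · █ · · · ·
    · · · · █ · · · ·
    · · · · · · · · ·
T1:
  2·area = 38  (B↔C swapped to make it positive)
  edge (0, 4)→(13, 9): d=(13,5) right/bottom  bias=-1
  edge (13, 9)→(8, 10): d=(-5,1) right/bottom  bias=-1
  edge (8, 10)→(0, 4): d=(-8,-6) top-left  bias=+0
    (2,3)@(5, 7): e=[14,18,6] → █
    (3,3)@(7, 7): e=[4,16,18] → █
    (4,3)@(9, 7): e=[-6,14,30] → ·
    (2,4)@(5, 9): e=[40,8,-10] → ·
    (3,4)@(7, 9): e=[30,6,2] → █
    (4,4)@(9, 9): e=[20,4,14] → █
    (5,4)@(11, 9): e=[10,2,26] → █
    (6,4)@(13, 9): e=[0,0,38] → ·  [on edge]
    (1,5)@(3, 11): e=[76,0,-38] → ·  [on edge]
    (3,5)@(7, 11): e=[56,-4,-14] → ·
    (4,5)@(9, 11): e=[46,-6,-2] → ·
    (5,5)@(11, 11): e=[36,-8,10] → ·
  covered (5 px):
    · · · · · · · · ·
    · · · · · · · · ·
    · · · · · · · · ·
    · · █ █ · · · · ·
    · · · █ █ █ · · ·
    · · · · · · · · ·
    · · · · · · · · ·
    · · · · · · · · ·
T2:
  2·area = 78  (B↔C swapped to make it positive)
  edge (18, 4)→(12, 13): d=(-6,9) right/bottom  bias=-1
  edge (12, 13)→(12, 0): d=(0,-13) top-left  bias=+0
  edge (12, 0)→(18, 4): d=(6,4) right/bottom  bias=-1
    (6,0)@(13, 1): e=[63,13,2] → █
    (7,0)@(15, 1): e=[45,39,-6] → ·
    (6,1)@(13, 3): e=[51,13,14] → █
    (7,1)@(15, 3): e=[33,39,6] → █
    (8,1)@(17, 3): e=[15,65,-2] → ·
    (6,2)@(13, 5): e=[39,13,26] → █
    (8,2)@(17, 5): e=[3,65,10] → █
    (6,3)@(13, 7): e=[27,13,38] → █
    (8,3)@(17, 7): e=[-9,65,22] → ·
    (6,4)@(13, 9): e=[15,13,50] → █
    (7,4)@(15, 9): e=[-3,39,42] → ·
    (6,5)@(13, 11): e=[3,13,62] → █
  covered (10 px):
    · · · · · · █ · ·
    · · · · · · █ █ ·
    · · · · · · █ █ █
    · · · · · · █ █ ·
    · · · · · · █ · ·
    · · · · · · █ · ·
    · · · · · · · · ·
    · · · · · · · · ·
T3:
  2·area = 35  (B↔C swapped to make it positive)
  edge (10, 7)→(10, 0): d=(0,-7) top-left  bias=+0
  edge (10, 0)→(15, 15): d=(5,15) right/bottom  bias=-1
  edge (15, 15)→(10, 7): d=(-5,-8) top-left  bias=+0
    (5,1)@(11, 3): e=[7,0,28] → ·  [on edge]
    (5,2)@(11, 5): e=[7,10,18] → █
    (6,2)@(13, 5): e=[21,-20,34] → ·
    (5,3)@(11, 7): e=[7,20,8] → █
    (6,3)@(13, 7): e=[21,-10,24] → ·
    (5,4)@(11, 9): e=[7,30,-2] → ·
    (6,4)@(13, 9): e=[21,0,14] → ·  [on edge]
    (6,5)@(13, 11): e=[21,10,4] → █
    (7,5)@(15, 11): e=[35,-20,20] → ·
    (6,6)@(13, 13): e=[21,20,-6] → ·
    (7,7)@(15, 15): e=[35,0,0] → ·  [on edge]
  covered (3 px):
    · · · · · · · · ·
    · · · · · · · · ·
    · · · · · █ · · ·
    · · · · · █ · · ·
    · · · · · · · · ·
    · · · · · · █ · ·
    · · · · · · · · ·
    · · · · · · · · ·
T4:
  2·area = 84  (B↔C swapped to make it positive)
  edge (10, 2)→(17, 5): d=(7,3) right/bottom  bias=-1
  edge (17, 5)→(10, 14): d=(-7,9) right/bottom  bias=-1
  edge (10, 14)→(10, 2): d=(0,-12) top-left  bias=+0
    (5,1)@(11, 3): e=[4,68,12] → █
    (6,1)@(13, 3): e=[-2,50,36] → ·
    (5,2)@(11, 5): e=[18,54,12] → █
    (6,2)@(13, 5): e=[12,36,36] → █
    (7,2)@(15, 5): e=[6,18,60] → █
    (8,2)@(17, 5): e=[0,0,84] → ·  [on edge]
    (5,3)@(11, 7): e=[32,40,12] → █
    (8,3)@(17, 7): e=[14,-14,84] → ·
    (5,4)@(11, 9): e=[46,26,12] → █
    (7,4)@(15, 9): e=[34,-10,60] → ·
    (5,5)@(11, 11): e=[60,12,12] → █
    (6,5)@(13, 11): e=[54,-6,36] → ·
  covered (10 px):
    · · · · · · · · ·
    · · · · · █ · · ·
    · · · · · █ █ █ ·
    · · · · · █ █ █ ·
    · · · · · █ █ · ·
    · · · · · █ · · ·
    · · · · · · · · ·
    · · · · · · · · ·

Result: 43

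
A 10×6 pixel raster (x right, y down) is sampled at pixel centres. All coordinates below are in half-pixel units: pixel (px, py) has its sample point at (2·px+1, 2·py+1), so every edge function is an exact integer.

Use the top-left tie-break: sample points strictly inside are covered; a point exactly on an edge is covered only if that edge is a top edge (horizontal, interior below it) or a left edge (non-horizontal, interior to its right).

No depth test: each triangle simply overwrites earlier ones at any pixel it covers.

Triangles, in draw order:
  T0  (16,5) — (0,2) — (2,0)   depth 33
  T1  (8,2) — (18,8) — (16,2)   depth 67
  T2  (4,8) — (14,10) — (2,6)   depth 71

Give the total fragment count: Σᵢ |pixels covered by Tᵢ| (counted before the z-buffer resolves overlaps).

T0:
  2·area = 38
  edge (16, 5)→(0, 2): d=(-16,-3) top-left  bias=+0
  edge (0, 2)→(2, 0): d=(2,-2) top-left  bias=+0
  edge (2, 0)→(16, 5): d=(14,5) right/bottom  bias=-1
    (0,0)@(1, 1): e=[19,0,19] → #  [on edge]
    (1,0)@(3, 1): e=[25,4,9] → #
    (2,0)@(5, 1): e=[31,8,-1] → ·
    (0,1)@(1, 3): e=[-13,4,47] → ·
    (1,1)@(3, 3): e=[-7,8,37] → ·
    (3,1)@(7, 3): e=[5,16,17] → #
    (4,1)@(9, 3): e=[11,20,7] → #
    (5,1)@(11, 3): e=[17,24,-3] → ·
    (3,2)@(7, 5): e=[-27,20,45] → ·
    (4,2)@(9, 5): e=[-21,24,35] → ·
  covered (4 px):
    # # · · · · · · · ·
    · · · # # · · · · ·
    · · · · · · · · · ·
    · · · · · · · · · ·
    · · · · · · · · · ·
    · · · · · · · · · ·
T1:
  2·area = 48  (B↔C swapped to make it positive)
  edge (8, 2)→(16, 2): d=(8,0) top-left  bias=+0
  edge (16, 2)→(18, 8): d=(2,6) right/bottom  bias=-1
  edge (18, 8)→(8, 2): d=(-10,-6) top-left  bias=+0
    (5,1)@(11, 3): e=[8,32,8] → #
    (6,1)@(13, 3): e=[8,20,20] → #
    (7,1)@(15, 3): e=[8,8,32] → #
    (8,1)@(17, 3): e=[8,-4,44] → ·
    (5,2)@(11, 5): e=[24,36,-12] → ·
    (6,2)@(13, 5): e=[24,24,0] → #  [on edge]
    (8,2)@(17, 5): e=[24,0,24] → ·  [on edge]
    (6,3)@(13, 7): e=[40,28,-20] → ·
    (7,3)@(15, 7): e=[40,16,-8] → ·
    (8,3)@(17, 7): e=[40,4,4] → #
    (9,3)@(19, 7): e=[40,-8,16] → ·
    (8,4)@(17, 9): e=[56,8,-16] → ·
    (9,5)@(19, 11): e=[72,0,-24] → ·  [on edge]
  covered (6 px):
    · · · · · · · · · ·
    · · · · · # # # · ·
    · · · · · · # # · ·
    · · · · · · · · # ·
    · · · · · · · · · ·
    · · · · · · · · · ·
T2:
  2·area = 16  (B↔C swapped to make it positive)
  edge (4, 8)→(2, 6): d=(-2,-2) top-left  bias=+0
  edge (2, 6)→(14, 10): d=(12,4) right/bottom  bias=-1
  edge (14, 10)→(4, 8): d=(-10,-2) top-left  bias=+0
    (0,2)@(1, 5): e=[0,-8,24] → ·  [on edge]
    (1,3)@(3, 7): e=[0,8,8] → #  [on edge]
    (2,3)@(5, 7): e=[4,0,12] → ·  [on edge]
    (1,4)@(3, 9): e=[-4,32,-12] → ·
    (2,4)@(5, 9): e=[0,24,-8] → ·  [on edge]
    (4,4)@(9, 9): e=[8,8,0] → #  [on edge]
    (5,4)@(11, 9): e=[12,0,4] → ·  [on edge]
    (3,5)@(7, 11): e=[0,40,-24] → ·  [on edge]
    (4,5)@(9, 11): e=[4,32,-20] → ·
    (8,5)@(17, 11): e=[20,0,-4] → ·  [on edge]
    (9,5)@(19, 11): e=[24,-8,0] → ·  [on edge]
  covered (2 px):
    · · · · · · · · · ·
    · · · · · · · · · ·
    · · · · · · · · · ·
    · # · · · · · · · ·
    · · · · # · · · · ·
    · · · · · · · · · ·

Answer: 12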